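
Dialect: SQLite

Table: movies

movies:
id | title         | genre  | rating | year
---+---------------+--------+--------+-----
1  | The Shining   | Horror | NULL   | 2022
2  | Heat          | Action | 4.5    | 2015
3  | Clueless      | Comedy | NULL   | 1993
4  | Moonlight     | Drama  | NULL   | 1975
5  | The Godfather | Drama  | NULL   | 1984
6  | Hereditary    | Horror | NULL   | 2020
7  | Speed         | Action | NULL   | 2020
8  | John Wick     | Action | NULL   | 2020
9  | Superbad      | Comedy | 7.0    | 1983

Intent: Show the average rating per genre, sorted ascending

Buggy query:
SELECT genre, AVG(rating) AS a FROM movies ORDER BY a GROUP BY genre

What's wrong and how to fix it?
Bug: ORDER BY appears before GROUP BY; SQL clause order requires GROUP BY first

Fix: Move ORDER BY to the end, after GROUP BY

Corrected query:
SELECT genre, AVG(rating) AS a FROM movies GROUP BY genre ORDER BY a

Result:
genre  | a   
-------+-----
Drama  | NULL
Horror | NULL
Action | 4.5 
Comedy | 7   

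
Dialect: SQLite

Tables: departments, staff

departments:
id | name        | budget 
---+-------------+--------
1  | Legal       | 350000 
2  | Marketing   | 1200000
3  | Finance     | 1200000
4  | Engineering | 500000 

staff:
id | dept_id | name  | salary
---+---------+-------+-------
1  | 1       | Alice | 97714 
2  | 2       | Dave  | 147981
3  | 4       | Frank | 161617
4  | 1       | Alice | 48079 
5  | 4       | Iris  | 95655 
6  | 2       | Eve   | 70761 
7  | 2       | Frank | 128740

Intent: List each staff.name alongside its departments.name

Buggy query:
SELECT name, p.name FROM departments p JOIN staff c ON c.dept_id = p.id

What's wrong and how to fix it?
Bug: 'name' exists in both joined tables, so the database can't tell which one is meant

Fix: Qualify the column with its table alias (c.name)

Corrected query:
SELECT c.name, p.name FROM departments p JOIN staff c ON c.dept_id = p.id

Result:
name  | name       
------+------------
Alice | Legal      
Dave  | Marketing  
Frank | Engineering
Alice | Legal      
Iris  | Engineering
Eve   | Marketing  
Frank | Marketing  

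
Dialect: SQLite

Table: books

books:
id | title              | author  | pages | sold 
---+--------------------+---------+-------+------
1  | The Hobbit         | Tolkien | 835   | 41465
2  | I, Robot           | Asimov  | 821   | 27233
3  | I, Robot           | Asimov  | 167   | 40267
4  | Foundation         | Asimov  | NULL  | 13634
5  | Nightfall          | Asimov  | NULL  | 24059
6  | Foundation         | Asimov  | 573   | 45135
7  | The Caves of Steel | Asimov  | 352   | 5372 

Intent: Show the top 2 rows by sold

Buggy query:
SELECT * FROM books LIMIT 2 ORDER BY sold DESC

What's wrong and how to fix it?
Bug: LIMIT must come after ORDER BY

Fix: Sort with ORDER BY, then apply LIMIT

Corrected query:
SELECT * FROM books ORDER BY sold DESC LIMIT 2

Result:
id | title      | author  | pages | sold 
---+------------+---------+-------+------
6  | Foundation | Asimov  | 573   | 45135
1  | The Hobbit | Tolkien | 835   | 41465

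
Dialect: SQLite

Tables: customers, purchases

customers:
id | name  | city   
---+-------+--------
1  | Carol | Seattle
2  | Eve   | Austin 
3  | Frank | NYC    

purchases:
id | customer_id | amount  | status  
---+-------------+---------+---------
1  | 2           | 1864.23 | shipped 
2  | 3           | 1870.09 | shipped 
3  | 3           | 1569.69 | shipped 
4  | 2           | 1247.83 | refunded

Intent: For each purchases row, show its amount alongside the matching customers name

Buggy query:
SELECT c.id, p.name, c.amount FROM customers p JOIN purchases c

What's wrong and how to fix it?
Bug: JOIN with no ON clause produces a cartesian product; every purchases row pairs with every customers row

Fix: Specify the join condition linking the foreign key to the parent id

Corrected query:
SELECT c.id, p.name, c.amount FROM customers p JOIN purchases c ON c.customer_id = p.id

Result:
id | name  | amount 
---+-------+--------
1  | Eve   | 1864.23
2  | Frank | 1870.09
3  | Frank | 1569.69
4  | Eve   | 1247.83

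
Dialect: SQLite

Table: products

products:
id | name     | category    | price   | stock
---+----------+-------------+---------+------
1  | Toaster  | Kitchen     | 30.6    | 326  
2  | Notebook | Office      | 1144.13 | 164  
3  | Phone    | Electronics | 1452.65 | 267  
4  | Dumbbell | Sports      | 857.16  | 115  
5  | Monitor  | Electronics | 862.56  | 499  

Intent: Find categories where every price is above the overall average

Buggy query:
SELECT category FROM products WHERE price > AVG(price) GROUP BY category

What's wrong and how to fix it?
Bug: AVG() is an aggregate; it can't sit directly in WHERE

Fix: Compute the overall average in a scalar subquery and compare each group's MIN against it in HAVING

Corrected query:
SELECT category FROM products GROUP BY category HAVING MIN(price) > (SELECT AVG(price) FROM products)

Result:
category
--------
Office  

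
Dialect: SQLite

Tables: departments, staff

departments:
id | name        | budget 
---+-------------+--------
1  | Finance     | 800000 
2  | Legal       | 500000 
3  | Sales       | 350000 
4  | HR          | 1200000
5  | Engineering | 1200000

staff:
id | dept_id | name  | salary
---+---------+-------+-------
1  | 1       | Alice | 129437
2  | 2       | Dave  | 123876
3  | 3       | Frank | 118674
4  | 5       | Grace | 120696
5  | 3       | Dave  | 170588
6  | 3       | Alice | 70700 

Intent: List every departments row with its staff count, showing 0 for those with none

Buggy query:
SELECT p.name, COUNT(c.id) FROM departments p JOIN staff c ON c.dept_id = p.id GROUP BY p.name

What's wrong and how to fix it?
Bug: An inner join excludes parents with zero children

Fix: Switch to LEFT JOIN to retain unmatched parent rows

Corrected query:
SELECT p.name, COUNT(c.id) FROM departments p LEFT JOIN staff c ON c.dept_id = p.id GROUP BY p.name

Result:
name        | COUNT(c.id)
------------+------------
Engineering | 1          
Finance     | 1          
HR          | 0          
Legal       | 1          
Sales       | 3          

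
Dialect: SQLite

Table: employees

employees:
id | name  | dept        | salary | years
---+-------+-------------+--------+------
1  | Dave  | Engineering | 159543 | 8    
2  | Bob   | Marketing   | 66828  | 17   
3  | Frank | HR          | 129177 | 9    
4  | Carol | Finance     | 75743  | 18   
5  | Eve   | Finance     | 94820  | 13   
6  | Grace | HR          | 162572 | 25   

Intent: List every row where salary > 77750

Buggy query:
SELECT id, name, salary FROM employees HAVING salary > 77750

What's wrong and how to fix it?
Bug: This is a non-aggregate query (no GROUP BY, no aggregates), so in SQLite the HAVING clause is invalid here; a row-level condition belongs in WHERE

Fix: Use WHERE for row-level filtering

Corrected query:
SELECT id, name, salary FROM employees WHERE salary > 77750

Result:
id | name  | salary
---+-------+-------
1  | Dave  | 159543
3  | Frank | 129177
5  | Eve   | 94820 
6  | Grace | 162572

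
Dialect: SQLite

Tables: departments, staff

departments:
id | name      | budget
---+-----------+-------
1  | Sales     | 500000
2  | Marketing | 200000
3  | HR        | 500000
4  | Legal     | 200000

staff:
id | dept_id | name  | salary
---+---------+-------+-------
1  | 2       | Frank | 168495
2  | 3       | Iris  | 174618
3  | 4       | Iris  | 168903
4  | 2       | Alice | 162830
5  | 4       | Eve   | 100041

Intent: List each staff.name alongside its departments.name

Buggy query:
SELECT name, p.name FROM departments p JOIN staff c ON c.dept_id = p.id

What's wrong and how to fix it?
Bug: 'name' exists in both joined tables, so the database can't tell which one is meant

Fix: Qualify the column with its table alias (c.name)

Corrected query:
SELECT c.name, p.name FROM departments p JOIN staff c ON c.dept_id = p.id

Result:
name  | name     
------+----------
Frank | Marketing
Iris  | HR       
Iris  | Legal    
Alice | Marketing
Eve   | Legal    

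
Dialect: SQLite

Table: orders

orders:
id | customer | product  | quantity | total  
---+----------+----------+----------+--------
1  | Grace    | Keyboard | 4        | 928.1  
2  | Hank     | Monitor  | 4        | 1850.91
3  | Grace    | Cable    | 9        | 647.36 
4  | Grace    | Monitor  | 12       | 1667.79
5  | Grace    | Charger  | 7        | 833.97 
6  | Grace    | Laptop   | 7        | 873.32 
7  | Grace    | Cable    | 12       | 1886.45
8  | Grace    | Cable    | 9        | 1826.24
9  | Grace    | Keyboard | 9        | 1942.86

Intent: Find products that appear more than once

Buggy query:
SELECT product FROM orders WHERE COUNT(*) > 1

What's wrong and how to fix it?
Bug: COUNT(*) is an aggregate and cannot be used in WHERE

Fix: Group first, then use HAVING for the count condition

Corrected query:
SELECT product FROM orders GROUP BY product HAVING COUNT(*) > 1

Result:
product 
--------
Cable   
Keyboard
Monitor 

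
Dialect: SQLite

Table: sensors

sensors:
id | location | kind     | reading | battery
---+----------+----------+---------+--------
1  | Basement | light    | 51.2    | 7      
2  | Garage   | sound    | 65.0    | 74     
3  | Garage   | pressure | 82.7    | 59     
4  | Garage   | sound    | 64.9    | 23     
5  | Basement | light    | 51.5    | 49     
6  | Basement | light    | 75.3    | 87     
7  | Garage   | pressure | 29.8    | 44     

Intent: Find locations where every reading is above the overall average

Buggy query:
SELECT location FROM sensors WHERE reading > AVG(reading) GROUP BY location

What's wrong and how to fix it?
Bug: AVG() is an aggregate; it can't sit directly in WHERE

Fix: Compute the overall average in a scalar subquery and compare each group's MIN against it in HAVING

Corrected query:
SELECT location FROM sensors GROUP BY location HAVING MIN(reading) > (SELECT AVG(reading) FROM sensors)

Result:
(no rows)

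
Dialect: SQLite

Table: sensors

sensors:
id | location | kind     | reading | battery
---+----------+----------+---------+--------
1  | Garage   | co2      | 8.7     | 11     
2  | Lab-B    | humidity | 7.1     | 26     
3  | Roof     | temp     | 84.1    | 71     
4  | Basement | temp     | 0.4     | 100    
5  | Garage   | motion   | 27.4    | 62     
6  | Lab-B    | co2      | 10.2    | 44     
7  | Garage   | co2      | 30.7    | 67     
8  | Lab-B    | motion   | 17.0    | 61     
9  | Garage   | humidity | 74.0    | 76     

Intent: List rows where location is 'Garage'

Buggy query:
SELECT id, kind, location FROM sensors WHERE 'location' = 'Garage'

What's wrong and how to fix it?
Bug: Single quotes denote string literals in SQL; the column name is being compared as a constant string

Fix: Remove the quotes around the column name (or use double quotes for an identifier)

Corrected query:
SELECT id, kind, location FROM sensors WHERE location = 'Garage'

Result:
id | kind     | location
---+----------+---------
1  | co2      | Garage  
5  | motion   | Garage  
7  | co2      | Garage  
9  | humidity | Garage  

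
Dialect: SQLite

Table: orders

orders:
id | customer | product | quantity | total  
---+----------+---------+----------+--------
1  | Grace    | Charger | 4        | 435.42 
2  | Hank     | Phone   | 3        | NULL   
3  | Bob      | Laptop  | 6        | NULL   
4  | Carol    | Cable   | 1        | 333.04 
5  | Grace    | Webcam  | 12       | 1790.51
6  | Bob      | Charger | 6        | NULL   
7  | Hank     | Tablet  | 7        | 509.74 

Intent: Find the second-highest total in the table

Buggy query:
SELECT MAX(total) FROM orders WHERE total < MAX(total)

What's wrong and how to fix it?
Bug: MAX(total) on the right of the comparison is an aggregate-in-WHERE error

Fix: Put the inner MAX in a scalar subquery

Corrected query:
SELECT MAX(total) FROM orders WHERE total < (SELECT MAX(total) FROM orders)

Result:
MAX(total)
----------
509.74    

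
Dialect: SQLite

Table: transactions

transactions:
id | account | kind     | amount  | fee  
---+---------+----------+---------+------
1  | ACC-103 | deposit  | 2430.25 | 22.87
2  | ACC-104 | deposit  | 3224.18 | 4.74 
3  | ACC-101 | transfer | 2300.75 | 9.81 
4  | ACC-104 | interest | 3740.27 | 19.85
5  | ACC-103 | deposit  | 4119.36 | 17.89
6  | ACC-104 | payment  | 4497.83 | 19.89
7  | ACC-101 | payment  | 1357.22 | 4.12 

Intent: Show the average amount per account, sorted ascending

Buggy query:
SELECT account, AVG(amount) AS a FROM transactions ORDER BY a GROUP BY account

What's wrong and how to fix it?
Bug: GROUP BY must precede ORDER BY

Fix: Reorder: SELECT … FROM … GROUP BY … ORDER BY …

Corrected query:
SELECT account, AVG(amount) AS a FROM transactions GROUP BY account ORDER BY a

Result:
account | a       
--------+---------
ACC-101 | 1828.985
ACC-103 | 3274.805
ACC-104 | 3820.76 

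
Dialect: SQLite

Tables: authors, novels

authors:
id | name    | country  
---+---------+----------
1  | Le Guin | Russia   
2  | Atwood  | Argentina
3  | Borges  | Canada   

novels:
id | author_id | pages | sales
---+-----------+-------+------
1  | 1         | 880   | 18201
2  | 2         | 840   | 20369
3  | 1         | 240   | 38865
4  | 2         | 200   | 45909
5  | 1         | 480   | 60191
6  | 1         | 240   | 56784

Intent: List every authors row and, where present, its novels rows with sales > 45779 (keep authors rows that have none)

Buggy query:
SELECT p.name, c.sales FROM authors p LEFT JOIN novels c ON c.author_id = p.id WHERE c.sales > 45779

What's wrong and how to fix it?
Bug: A WHERE condition on the right-hand table after LEFT JOIN drops unmatched parents

Fix: Put 'c.sales > 45779' in the JOIN's ON clause instead of WHERE

Corrected query:
SELECT p.name, c.sales FROM authors p LEFT JOIN novels c ON c.author_id = p.id AND c.sales > 45779

Result:
name    | sales
--------+------
Le Guin | 56784
Le Guin | 60191
Atwood  | 45909
Borges  | NULL 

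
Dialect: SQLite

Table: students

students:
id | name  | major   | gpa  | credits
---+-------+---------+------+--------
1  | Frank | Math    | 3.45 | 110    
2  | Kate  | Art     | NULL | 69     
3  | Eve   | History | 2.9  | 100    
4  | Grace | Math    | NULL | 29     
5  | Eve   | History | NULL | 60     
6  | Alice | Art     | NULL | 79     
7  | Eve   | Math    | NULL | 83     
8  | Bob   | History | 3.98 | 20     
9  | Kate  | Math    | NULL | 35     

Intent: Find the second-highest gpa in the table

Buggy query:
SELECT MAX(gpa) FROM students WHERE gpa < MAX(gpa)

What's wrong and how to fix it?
Bug: The inner MAX is an aggregate inside WHERE, which is not allowed

Fix: Compute the overall MAX in a subquery, then take MAX of rows below it

Corrected query:
SELECT MAX(gpa) FROM students WHERE gpa < (SELECT MAX(gpa) FROM students)

Result:
MAX(gpa)
--------
3.45    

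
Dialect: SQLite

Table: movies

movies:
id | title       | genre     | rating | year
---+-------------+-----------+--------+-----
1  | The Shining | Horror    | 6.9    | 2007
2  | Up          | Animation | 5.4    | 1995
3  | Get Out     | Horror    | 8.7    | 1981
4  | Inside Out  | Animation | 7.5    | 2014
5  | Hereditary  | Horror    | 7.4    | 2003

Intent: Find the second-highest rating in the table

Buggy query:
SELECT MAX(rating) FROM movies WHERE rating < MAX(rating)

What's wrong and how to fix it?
Bug: The inner MAX is an aggregate inside WHERE, which is not allowed

Fix: Put the inner MAX in a scalar subquery

Corrected query:
SELECT MAX(rating) FROM movies WHERE rating < (SELECT MAX(rating) FROM movies)

Result:
MAX(rating)
-----------
7.5        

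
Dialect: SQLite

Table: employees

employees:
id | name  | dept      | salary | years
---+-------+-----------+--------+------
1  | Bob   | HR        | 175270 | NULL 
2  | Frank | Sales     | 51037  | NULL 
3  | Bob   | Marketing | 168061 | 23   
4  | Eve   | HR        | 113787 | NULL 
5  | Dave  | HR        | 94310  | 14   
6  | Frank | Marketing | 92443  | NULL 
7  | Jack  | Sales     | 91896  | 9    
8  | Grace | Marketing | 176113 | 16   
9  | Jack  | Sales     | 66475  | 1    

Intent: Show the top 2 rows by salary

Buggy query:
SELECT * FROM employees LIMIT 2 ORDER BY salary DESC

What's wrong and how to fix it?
Bug: ORDER BY cannot follow LIMIT; LIMIT is the final clause

Fix: Sort with ORDER BY, then apply LIMIT

Corrected query:
SELECT * FROM employees ORDER BY salary DESC LIMIT 2

Result:
id | name  | dept      | salary | years
---+-------+-----------+--------+------
8  | Grace | Marketing | 176113 | 16   
1  | Bob   | HR        | 175270 | NULL 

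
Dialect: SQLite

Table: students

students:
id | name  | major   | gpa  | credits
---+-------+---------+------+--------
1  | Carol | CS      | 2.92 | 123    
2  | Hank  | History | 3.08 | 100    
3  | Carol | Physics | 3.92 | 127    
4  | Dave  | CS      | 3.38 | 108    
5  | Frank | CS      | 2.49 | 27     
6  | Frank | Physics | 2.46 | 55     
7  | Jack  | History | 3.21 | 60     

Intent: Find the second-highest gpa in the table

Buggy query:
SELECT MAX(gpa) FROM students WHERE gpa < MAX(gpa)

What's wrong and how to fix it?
Bug: The inner MAX is an aggregate inside WHERE, which is not allowed

Fix: Put the inner MAX in a scalar subquery

Corrected query:
SELECT MAX(gpa) FROM students WHERE gpa < (SELECT MAX(gpa) FROM students)

Result:
MAX(gpa)
--------
3.38    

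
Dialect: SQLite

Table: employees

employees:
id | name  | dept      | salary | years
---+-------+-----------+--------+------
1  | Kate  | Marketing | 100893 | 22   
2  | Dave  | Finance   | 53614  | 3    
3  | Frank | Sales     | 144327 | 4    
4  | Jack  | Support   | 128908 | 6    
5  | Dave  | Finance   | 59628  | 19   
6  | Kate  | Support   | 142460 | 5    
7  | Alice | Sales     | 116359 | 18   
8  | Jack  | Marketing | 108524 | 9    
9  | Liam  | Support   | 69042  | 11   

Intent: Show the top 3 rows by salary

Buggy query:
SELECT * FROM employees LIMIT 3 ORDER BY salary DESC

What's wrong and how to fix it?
Bug: LIMIT must come after ORDER BY

Fix: Sort with ORDER BY, then apply LIMIT

Corrected query:
SELECT * FROM employees ORDER BY salary DESC LIMIT 3

Result:
id | name  | dept    | salary | years
---+-------+---------+--------+------
3  | Frank | Sales   | 144327 | 4    
6  | Kate  | Support | 142460 | 5    
4  | Jack  | Support | 128908 | 6    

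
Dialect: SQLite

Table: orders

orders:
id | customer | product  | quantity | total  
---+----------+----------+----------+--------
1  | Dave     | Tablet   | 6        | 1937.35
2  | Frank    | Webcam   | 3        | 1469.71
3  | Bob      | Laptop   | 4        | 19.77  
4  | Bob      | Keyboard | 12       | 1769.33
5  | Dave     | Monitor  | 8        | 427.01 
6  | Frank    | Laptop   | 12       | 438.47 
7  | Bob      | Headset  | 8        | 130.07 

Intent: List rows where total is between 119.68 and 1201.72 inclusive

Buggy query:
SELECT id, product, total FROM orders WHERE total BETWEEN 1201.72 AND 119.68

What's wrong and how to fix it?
Bug: BETWEEN expects the lower bound first; with 1201.72 AND 119.68 the range is empty

Fix: Swap the bounds so the smaller value comes first

Corrected query:
SELECT id, product, total FROM orders WHERE total BETWEEN 119.68 AND 1201.72

Result:
id | product | total 
---+---------+-------
5  | Monitor | 427.01
6  | Laptop  | 438.47
7  | Headset | 130.07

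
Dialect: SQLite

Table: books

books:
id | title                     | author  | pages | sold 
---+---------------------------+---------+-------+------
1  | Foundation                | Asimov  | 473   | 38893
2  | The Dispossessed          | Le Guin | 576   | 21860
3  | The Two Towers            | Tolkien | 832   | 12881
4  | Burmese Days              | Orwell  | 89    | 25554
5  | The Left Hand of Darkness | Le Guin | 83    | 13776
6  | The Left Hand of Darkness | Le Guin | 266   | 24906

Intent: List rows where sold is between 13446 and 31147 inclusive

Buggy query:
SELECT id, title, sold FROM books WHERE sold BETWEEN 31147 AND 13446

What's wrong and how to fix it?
Bug: The bounds are reversed; BETWEEN a AND b requires a <= b to match anything

Fix: Write BETWEEN 13446 AND 31147

Corrected query:
SELECT id, title, sold FROM books WHERE sold BETWEEN 13446 AND 31147

Result:
id | title                     | sold 
---+---------------------------+------
2  | The Dispossessed          | 21860
4  | Burmese Days              | 25554
5  | The Left Hand of Darkness | 13776
6  | The Left Hand of Darkness | 24906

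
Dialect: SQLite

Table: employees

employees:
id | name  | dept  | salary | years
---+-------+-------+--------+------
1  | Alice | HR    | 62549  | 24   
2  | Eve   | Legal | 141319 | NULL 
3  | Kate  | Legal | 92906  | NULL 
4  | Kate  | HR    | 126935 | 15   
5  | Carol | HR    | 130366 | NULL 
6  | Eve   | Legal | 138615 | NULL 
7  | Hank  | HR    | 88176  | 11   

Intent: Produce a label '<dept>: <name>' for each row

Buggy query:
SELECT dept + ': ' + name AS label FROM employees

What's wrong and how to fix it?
Bug: SQLite uses || for string concatenation; + coerces text to numbers (yielding 0)

Fix: Replace + with || to concatenate text

Corrected query:
SELECT dept || ': ' || name AS label FROM employees

Result:
label      
-----------
HR: Alice  
Legal: Eve 
Legal: Kate
HR: Kate   
HR: Carol  
Legal: Eve 
HR: Hank   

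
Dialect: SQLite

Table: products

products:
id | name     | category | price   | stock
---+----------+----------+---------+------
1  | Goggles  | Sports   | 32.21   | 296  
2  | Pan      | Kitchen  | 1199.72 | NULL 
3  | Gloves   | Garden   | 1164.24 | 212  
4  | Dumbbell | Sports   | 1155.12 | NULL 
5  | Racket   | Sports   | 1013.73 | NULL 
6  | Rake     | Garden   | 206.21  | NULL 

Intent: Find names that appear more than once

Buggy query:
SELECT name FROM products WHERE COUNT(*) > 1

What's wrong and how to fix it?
Bug: WHERE can't reference COUNT(*); aggregates are computed after WHERE

Fix: GROUP BY name, then filter groups with HAVING COUNT(*) > 1

Corrected query:
SELECT name FROM products GROUP BY name HAVING COUNT(*) > 1

Result:
(no rows)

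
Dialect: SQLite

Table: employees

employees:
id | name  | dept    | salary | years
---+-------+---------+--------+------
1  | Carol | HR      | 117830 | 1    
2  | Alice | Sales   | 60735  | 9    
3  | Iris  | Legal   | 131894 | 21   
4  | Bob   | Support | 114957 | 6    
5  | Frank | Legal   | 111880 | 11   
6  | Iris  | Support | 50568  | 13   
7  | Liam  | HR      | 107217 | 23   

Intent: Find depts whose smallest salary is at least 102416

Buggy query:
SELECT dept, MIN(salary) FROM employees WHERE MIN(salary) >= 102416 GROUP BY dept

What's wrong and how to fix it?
Bug: Aggregates like MIN are computed per group after WHERE runs

Fix: Use HAVING for the per-group MIN condition

Corrected query:
SELECT dept, MIN(salary) FROM employees GROUP BY dept HAVING MIN(salary) >= 102416

Result:
dept  | MIN(salary)
------+------------
HR    | 107217     
Legal | 111880     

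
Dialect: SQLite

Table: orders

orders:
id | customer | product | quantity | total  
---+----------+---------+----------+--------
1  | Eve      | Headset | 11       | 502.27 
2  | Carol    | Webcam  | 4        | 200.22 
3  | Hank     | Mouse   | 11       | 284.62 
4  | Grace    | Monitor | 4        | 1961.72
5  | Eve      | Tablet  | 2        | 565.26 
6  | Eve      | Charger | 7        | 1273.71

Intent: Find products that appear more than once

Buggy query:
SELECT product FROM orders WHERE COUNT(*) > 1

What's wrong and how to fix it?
Bug: COUNT(*) is an aggregate and cannot be used in WHERE

Fix: Group first, then use HAVING for the count condition

Corrected query:
SELECT product FROM orders GROUP BY product HAVING COUNT(*) > 1

Result:
(no rows)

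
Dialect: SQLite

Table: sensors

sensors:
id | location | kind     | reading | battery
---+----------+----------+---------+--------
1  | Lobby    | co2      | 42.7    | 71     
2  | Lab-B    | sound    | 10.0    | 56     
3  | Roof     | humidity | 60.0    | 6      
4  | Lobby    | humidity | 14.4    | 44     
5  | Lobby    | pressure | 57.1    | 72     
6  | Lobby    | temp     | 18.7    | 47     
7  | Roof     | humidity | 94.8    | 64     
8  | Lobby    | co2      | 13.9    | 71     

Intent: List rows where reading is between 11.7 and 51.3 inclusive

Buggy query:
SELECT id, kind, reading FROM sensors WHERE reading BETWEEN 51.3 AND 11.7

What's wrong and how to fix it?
Bug: The bounds are reversed; BETWEEN a AND b requires a <= b to match anything

Fix: Write BETWEEN 11.7 AND 51.3

Corrected query:
SELECT id, kind, reading FROM sensors WHERE reading BETWEEN 11.7 AND 51.3

Result:
id | kind     | reading
---+----------+--------
1  | co2      | 42.7   
4  | humidity | 14.4   
6  | temp     | 18.7   
8  | co2      | 13.9   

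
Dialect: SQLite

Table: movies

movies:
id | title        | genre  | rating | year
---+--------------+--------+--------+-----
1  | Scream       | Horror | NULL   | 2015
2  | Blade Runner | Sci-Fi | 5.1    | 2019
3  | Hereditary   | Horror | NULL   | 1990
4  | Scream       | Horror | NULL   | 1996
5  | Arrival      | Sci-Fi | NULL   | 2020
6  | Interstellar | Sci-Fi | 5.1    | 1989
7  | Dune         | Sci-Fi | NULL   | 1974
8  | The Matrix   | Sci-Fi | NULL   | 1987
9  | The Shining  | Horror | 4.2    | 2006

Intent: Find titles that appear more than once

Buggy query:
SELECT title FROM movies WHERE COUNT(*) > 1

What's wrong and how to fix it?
Bug: COUNT(*) is an aggregate and cannot be used in WHERE

Fix: GROUP BY title, then filter groups with HAVING COUNT(*) > 1

Corrected query:
SELECT title FROM movies GROUP BY title HAVING COUNT(*) > 1

Result:
title 
------
Scream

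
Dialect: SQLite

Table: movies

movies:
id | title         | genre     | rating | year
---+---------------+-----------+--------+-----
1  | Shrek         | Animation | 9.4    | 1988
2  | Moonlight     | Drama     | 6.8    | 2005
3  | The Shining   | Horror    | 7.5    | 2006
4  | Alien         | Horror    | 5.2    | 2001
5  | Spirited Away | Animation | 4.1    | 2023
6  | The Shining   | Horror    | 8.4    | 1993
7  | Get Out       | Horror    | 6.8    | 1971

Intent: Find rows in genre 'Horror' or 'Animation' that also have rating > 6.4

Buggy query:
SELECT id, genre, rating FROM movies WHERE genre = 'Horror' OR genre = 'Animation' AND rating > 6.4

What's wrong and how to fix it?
Bug: Without parentheses, AND is evaluated before OR, so the rating filter only applies to the 'Animation' branch

Fix: Group the OR with parentheses (or use IN), then AND the threshold

Corrected query:
SELECT id, genre, rating FROM movies WHERE (genre = 'Horror' OR genre = 'Animation') AND rating > 6.4

Result:
id | genre     | rating
---+-----------+-------
1  | Animation | 9.4   
3  | Horror    | 7.5   
6  | Horror    | 8.4   
7  | Horror    | 6.8   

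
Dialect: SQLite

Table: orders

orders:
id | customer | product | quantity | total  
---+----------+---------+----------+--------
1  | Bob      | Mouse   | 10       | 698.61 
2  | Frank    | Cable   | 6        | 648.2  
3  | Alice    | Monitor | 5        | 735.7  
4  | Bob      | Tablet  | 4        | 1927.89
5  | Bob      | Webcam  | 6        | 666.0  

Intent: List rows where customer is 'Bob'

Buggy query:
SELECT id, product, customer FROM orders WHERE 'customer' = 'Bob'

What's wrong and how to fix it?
Bug: 'customer' in single quotes is a string literal, not the column; the comparison is literal-vs-literal and never true

Fix: Remove the quotes around the column name (or use double quotes for an identifier)

Corrected query:
SELECT id, product, customer FROM orders WHERE customer = 'Bob'

Result:
id | product | customer
---+---------+---------
1  | Mouse   | Bob     
4  | Tablet  | Bob     
5  | Webcam  | Bob     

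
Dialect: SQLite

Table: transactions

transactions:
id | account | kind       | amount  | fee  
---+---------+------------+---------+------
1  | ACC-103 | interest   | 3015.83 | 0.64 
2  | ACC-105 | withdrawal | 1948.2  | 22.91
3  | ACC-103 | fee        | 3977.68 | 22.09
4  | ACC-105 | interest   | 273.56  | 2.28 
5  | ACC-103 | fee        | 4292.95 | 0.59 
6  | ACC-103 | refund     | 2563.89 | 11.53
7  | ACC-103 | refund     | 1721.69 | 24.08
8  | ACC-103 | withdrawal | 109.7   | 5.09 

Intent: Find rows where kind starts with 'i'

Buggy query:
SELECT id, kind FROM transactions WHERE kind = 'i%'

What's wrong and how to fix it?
Bug: Wildcards only work with LIKE; '=' treats '%' as a literal character

Fix: Use LIKE for wildcard pattern matching

Corrected query:
SELECT id, kind FROM transactions WHERE kind LIKE 'i%'

Result:
id | kind    
---+---------
1  | interest
4  | interest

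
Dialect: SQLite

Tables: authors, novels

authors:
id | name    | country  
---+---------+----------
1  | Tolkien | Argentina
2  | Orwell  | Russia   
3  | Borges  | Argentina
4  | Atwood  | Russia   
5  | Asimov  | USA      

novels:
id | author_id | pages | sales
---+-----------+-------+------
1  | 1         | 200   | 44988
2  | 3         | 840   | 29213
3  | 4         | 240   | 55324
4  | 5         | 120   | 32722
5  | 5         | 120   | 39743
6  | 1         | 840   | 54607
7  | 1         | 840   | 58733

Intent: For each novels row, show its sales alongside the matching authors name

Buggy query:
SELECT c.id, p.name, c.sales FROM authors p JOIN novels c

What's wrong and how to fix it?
Bug: JOIN with no ON clause produces a cartesian product; every novels row pairs with every authors row

Fix: Specify the join condition linking the foreign key to the parent id

Corrected query:
SELECT c.id, p.name, c.sales FROM authors p JOIN novels c ON c.author_id = p.id

Result:
id | name    | sales
---+---------+------
1  | Tolkien | 44988
2  | Borges  | 29213
3  | Atwood  | 55324
4  | Asimov  | 32722
5  | Asimov  | 39743
6  | Tolkien | 54607
7  | Tolkien | 58733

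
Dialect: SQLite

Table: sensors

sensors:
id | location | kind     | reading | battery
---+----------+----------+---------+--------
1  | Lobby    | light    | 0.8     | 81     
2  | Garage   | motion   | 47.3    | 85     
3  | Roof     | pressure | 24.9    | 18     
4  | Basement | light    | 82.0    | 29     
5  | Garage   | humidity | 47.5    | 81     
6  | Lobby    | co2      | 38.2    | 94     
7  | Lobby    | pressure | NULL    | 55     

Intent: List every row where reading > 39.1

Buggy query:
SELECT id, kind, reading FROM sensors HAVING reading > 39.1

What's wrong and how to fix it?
Bug: This is a non-aggregate query (no GROUP BY, no aggregates), so in SQLite the HAVING clause is invalid here; a row-level condition belongs in WHERE

Fix: Replace HAVING with WHERE since the condition applies to individual rows

Corrected query:
SELECT id, kind, reading FROM sensors WHERE reading > 39.1

Result:
id | kind     | reading
---+----------+--------
2  | motion   | 47.3   
4  | light    | 82     
5  | humidity | 47.5   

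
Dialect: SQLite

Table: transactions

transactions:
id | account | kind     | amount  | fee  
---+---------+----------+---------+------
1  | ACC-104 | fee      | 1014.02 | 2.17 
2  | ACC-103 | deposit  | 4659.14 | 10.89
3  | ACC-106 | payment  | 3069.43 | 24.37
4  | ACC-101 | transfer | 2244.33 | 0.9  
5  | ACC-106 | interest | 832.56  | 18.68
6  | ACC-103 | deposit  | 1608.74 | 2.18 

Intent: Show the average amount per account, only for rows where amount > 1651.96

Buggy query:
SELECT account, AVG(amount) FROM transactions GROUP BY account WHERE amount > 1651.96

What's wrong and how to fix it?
Bug: WHERE cannot follow GROUP BY

Fix: Move the WHERE clause before GROUP BY

Corrected query:
SELECT account, AVG(amount) FROM transactions WHERE amount > 1651.96 GROUP BY account

Result:
account | AVG(amount)
--------+------------
ACC-101 | 2244.33    
ACC-103 | 4659.14    
ACC-106 | 3069.43    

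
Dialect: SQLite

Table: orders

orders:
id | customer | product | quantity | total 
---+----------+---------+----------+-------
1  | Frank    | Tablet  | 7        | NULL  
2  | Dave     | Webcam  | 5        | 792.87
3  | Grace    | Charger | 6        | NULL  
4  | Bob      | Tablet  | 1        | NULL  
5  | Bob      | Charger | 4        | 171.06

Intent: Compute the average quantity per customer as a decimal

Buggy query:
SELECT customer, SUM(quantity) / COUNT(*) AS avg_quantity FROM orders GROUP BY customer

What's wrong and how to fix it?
Bug: Both operands are integers, so '/' performs integer division and truncates

Fix: Cast one side to REAL so the division keeps the fractional part

Corrected query:
SELECT customer, SUM(quantity) * 1.0 / COUNT(*) AS avg_quantity FROM orders GROUP BY customer

Result:
customer | avg_quantity
---------+-------------
Bob      | 2.5         
Dave     | 5           
Frank    | 7           
Grace    | 6           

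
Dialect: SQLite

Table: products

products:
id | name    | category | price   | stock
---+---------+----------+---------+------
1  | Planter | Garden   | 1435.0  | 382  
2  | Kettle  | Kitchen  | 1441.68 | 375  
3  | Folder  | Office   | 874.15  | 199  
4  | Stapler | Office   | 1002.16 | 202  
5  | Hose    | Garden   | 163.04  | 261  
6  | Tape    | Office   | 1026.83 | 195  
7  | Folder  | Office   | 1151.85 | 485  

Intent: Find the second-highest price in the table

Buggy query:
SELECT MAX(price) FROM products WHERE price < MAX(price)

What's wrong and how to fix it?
Bug: MAX(price) on the right of the comparison is an aggregate-in-WHERE error

Fix: Put the inner MAX in a scalar subquery

Corrected query:
SELECT MAX(price) FROM products WHERE price < (SELECT MAX(price) FROM products)

Result:
MAX(price)
----------
1435      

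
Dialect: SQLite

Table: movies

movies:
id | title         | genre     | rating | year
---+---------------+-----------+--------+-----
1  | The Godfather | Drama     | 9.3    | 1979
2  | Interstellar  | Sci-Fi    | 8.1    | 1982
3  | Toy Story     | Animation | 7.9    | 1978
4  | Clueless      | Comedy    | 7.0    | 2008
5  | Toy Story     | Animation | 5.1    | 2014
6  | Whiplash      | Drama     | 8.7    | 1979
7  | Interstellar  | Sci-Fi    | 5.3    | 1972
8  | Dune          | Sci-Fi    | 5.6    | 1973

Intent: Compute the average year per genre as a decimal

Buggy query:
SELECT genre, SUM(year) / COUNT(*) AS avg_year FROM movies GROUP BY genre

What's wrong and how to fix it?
Bug: Both operands are integers, so '/' performs integer division and truncates

Fix: Cast one side to REAL so the division keeps the fractional part

Corrected query:
SELECT genre, SUM(year) * 1.0 / COUNT(*) AS avg_year FROM movies GROUP BY genre

Result:
genre     | avg_year   
----------+------------
Animation | 1996       
Comedy    | 2008       
Drama     | 1979       
Sci-Fi    | 1975.666667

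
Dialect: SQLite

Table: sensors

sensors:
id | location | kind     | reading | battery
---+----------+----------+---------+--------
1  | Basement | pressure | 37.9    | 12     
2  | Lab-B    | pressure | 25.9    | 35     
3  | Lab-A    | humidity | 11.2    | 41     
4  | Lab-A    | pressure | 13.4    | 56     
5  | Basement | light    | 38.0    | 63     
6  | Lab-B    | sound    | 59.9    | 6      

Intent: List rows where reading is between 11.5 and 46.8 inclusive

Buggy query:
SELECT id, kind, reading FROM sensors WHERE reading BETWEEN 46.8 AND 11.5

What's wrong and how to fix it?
Bug: The bounds are reversed; BETWEEN a AND b requires a <= b to match anything

Fix: Write BETWEEN 11.5 AND 46.8

Corrected query:
SELECT id, kind, reading FROM sensors WHERE reading BETWEEN 11.5 AND 46.8

Result:
id | kind     | reading
---+----------+--------
1  | pressure | 37.9   
2  | pressure | 25.9   
4  | pressure | 13.4   
5  | light    | 38     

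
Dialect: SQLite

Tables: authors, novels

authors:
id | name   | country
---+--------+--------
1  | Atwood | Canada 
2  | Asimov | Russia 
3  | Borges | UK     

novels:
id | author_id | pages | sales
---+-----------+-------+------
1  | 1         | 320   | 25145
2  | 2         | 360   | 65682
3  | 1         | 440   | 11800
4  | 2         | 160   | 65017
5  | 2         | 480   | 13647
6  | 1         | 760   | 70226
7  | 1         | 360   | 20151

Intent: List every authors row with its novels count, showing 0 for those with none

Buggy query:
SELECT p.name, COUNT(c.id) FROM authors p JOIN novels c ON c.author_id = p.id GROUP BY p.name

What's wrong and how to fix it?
Bug: An inner join excludes parents with zero children

Fix: Use LEFT JOIN so parents without children still appear (COUNT(c.id) gives 0)

Corrected query:
SELECT p.name, COUNT(c.id) FROM authors p LEFT JOIN novels c ON c.author_id = p.id GROUP BY p.name

Result:
name   | COUNT(c.id)
-------+------------
Asimov | 3          
Atwood | 4          
Borges | 0          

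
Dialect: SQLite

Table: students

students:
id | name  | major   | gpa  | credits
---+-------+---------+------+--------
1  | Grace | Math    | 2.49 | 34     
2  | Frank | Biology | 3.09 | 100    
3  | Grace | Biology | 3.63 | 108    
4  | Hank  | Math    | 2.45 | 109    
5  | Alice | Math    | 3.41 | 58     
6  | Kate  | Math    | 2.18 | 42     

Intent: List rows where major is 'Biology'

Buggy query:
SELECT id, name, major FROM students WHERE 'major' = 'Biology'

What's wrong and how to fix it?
Bug: 'major' in single quotes is a string literal, not the column; the comparison is literal-vs-literal and never true

Fix: Reference the column as major without single quotes

Corrected query:
SELECT id, name, major FROM students WHERE major = 'Biology'

Result:
id | name  | major  
---+-------+--------
2  | Frank | Biology
3  | Grace | Biology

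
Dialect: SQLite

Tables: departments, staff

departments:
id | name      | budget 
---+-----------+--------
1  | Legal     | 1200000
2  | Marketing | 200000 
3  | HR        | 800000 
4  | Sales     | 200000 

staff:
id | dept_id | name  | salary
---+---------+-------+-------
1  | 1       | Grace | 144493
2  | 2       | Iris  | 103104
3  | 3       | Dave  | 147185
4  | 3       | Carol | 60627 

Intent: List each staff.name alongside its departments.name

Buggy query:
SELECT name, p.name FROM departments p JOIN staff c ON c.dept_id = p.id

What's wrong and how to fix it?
Bug: Both tables have a 'name' column; the unqualified reference is ambiguous

Fix: Qualify the column with its table alias (c.name)

Corrected query:
SELECT c.name, p.name FROM departments p JOIN staff c ON c.dept_id = p.id

Result:
name  | name     
------+----------
Grace | Legal    
Iris  | Marketing
Dave  | HR       
Carol | HR       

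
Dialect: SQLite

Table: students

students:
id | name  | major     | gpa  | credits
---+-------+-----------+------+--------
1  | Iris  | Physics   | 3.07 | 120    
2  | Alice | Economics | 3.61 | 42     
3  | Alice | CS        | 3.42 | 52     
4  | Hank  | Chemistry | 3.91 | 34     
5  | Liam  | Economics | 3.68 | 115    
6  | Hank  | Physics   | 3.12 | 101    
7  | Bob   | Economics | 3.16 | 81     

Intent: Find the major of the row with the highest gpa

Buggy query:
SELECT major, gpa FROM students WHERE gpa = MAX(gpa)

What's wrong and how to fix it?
Bug: WHERE is evaluated per row; an aggregate over the whole table isn't defined there

Fix: Use a subquery: WHERE gpa = (SELECT MAX(gpa) FROM students)

Corrected query:
SELECT major, gpa FROM students WHERE gpa = (SELECT MAX(gpa) FROM students)

Result:
major     | gpa 
----------+-----
Chemistry | 3.91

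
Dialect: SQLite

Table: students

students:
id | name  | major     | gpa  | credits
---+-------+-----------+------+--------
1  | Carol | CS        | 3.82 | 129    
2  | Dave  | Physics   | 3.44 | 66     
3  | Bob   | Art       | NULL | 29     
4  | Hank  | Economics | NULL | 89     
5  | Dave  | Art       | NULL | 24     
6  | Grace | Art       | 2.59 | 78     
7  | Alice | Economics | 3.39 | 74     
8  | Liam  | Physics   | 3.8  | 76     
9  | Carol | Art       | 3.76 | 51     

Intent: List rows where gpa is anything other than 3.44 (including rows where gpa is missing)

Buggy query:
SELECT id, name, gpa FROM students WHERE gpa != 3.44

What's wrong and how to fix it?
Bug: Inequality against NULL is unknown, not true; rows with NULL are dropped

Fix: Add an explicit OR gpa IS NULL to include the missing-value rows

Corrected query:
SELECT id, name, gpa FROM students WHERE gpa != 3.44 OR gpa IS NULL

Result:
id | name  | gpa 
---+-------+-----
1  | Carol | 3.82
3  | Bob   | NULL
4  | Hank  | NULL
5  | Dave  | NULL
6  | Grace | 2.59
7  | Alice | 3.39
8  | Liam  | 3.8 
9  | Carol | 3.76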